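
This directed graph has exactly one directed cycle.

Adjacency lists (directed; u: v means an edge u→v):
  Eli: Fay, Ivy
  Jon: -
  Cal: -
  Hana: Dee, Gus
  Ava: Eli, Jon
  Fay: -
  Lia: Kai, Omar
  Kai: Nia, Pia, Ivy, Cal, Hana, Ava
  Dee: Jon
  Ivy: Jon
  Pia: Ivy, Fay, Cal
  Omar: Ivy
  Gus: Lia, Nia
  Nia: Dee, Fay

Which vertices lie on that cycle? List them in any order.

Gus, Kai, Lia, Hana

DFS with gray/black marking from Kai:
Kai gray
  Nia gray
    Dee gray
      Jon gray
      Jon black
    Dee black
    Fay gray
    Fay black
  Nia black
  Pia gray
    Ivy gray
      Ivy→Jon: Jon black — skip
    Ivy black
    Pia→Fay: Fay black — skip
    Cal gray
    Cal black
  Pia black
  Kai→Ivy: Ivy black — skip
  Kai→Cal: Cal black — skip
  Hana gray
    Hana→Dee: Dee black — skip
    Gus gray
      Lia gray
        Lia→Kai: Kai is gray → back edge
Back edge closes the cycle Kai → Hana → Gus → Lia → Kai; its vertices are {Gus, Kai, Lia, Hana}.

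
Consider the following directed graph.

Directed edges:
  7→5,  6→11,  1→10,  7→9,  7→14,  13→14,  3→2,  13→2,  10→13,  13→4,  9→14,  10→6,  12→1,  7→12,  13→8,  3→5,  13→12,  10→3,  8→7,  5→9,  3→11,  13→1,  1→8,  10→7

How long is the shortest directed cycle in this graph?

3

For each vertex v, BFS finds the shortest path from v back to v.
The shortest such closed walk is 10 → 13 → 1 → 10, length 3.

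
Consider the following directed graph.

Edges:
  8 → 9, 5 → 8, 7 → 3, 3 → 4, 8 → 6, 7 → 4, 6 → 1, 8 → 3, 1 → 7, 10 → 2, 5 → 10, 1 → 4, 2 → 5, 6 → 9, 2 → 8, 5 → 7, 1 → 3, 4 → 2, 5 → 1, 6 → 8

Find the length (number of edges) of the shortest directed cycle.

2

For each vertex v, BFS finds the shortest path from v back to v.
The shortest such closed walk is 8 → 6 → 8, length 2.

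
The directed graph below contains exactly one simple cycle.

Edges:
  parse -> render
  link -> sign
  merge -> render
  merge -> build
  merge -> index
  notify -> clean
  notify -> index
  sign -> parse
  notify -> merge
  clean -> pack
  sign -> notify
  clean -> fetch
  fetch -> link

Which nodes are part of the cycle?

DFS with gray/black marking from sign:
sign gray
  parse gray
    render gray
    render black
  parse black
  notify gray
    merge gray
      index gray
      index black
      merge→render: render black — skip
      build gray
      build black
    merge black
    notify→index: index black — skip
    clean gray
      pack gray
      pack black
      fetch gray
        link gray
          link→sign: sign is gray → back edge
Back edge closes the cycle sign → notify → clean → fetch → link → sign; its vertices are {link, sign, clean, fetch, notify}.

link, sign, clean, fetch, notify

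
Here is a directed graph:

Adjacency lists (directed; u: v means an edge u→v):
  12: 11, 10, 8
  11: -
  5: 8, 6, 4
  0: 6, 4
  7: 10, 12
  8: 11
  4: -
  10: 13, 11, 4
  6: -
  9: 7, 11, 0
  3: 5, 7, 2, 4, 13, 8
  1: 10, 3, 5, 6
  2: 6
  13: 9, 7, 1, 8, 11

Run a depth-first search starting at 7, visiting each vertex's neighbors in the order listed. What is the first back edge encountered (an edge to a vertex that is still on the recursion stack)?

9→7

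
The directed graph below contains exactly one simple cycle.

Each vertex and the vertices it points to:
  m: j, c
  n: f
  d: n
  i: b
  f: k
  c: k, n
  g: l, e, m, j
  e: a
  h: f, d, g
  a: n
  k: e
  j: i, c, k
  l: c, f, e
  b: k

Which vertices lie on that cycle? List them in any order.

a, e, f, k, n

DFS with gray/black marking from e:
e gray
  a gray
    n gray
      f gray
        k gray
          k→e: e is gray → back edge
Back edge closes the cycle e → a → n → f → k → e; its vertices are {a, e, f, k, n}.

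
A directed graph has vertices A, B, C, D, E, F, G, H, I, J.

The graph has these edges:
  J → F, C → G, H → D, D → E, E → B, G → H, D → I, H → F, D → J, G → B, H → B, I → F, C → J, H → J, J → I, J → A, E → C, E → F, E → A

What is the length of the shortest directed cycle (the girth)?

5

For each vertex v, BFS finds the shortest path from v back to v.
The shortest such closed walk is C → G → H → D → E → C, length 5.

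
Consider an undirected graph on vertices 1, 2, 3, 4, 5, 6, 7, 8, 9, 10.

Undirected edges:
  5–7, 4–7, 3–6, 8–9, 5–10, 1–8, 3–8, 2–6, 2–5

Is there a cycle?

No

DFS, tracking each vertex's parent; an edge to a visited non-parent vertex closes a cycle.
Start from 9:
visit 9 (parent –)
  visit 8 (parent 9)
    8–9: parent, skip
    visit 1 (parent 8)
      1–8: parent, skip
    visit 3 (parent 8)
      3–8: parent, skip
      visit 6 (parent 3)
        6–3: parent, skip
        visit 2 (parent 6)
          visit 5 (parent 2)
            visit 10 (parent 5)
              10–5: parent, skip
            5–2: parent, skip
            visit 7 (parent 5)
              7–5: parent, skip
              visit 4 (parent 7)
                4–7: parent, skip
          2–6: parent, skip
No non-parent visited neighbor found — the graph is a forest.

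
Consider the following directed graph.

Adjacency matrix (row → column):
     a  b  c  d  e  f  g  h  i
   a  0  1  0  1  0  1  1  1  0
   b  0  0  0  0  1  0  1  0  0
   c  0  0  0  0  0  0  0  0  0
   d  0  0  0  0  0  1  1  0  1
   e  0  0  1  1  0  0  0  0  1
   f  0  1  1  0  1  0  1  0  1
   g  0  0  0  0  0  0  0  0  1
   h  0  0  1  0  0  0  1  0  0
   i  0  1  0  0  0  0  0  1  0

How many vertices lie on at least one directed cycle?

A vertex is on a directed cycle iff it belongs to a strongly connected component of size ≥ 2 (or has a self-loop).
The vertices on cycles are {b, d, e, f, g, h, i} — 7 in total.

7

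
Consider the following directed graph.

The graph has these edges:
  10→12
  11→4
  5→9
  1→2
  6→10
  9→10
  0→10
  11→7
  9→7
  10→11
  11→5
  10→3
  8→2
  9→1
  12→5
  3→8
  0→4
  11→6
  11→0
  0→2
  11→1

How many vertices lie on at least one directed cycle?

A vertex is on a directed cycle iff it belongs to a strongly connected component of size ≥ 2 (or has a self-loop).
The vertices on cycles are {0, 5, 6, 9, 10, 11, 12} — 7 in total.

7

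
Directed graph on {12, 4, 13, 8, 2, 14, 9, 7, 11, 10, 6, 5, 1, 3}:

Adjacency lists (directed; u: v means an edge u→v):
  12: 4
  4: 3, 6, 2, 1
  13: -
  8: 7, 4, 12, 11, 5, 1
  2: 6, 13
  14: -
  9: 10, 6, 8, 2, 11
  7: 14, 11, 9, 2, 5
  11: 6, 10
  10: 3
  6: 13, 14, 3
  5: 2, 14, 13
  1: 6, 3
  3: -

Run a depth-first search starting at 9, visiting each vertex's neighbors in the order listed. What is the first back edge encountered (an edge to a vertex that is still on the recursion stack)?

7->9

DFS from 9 (visiting each vertex's neighbors in the order listed); mark gray on enter, black on exit:
9 gray
  10 gray
    3 gray
    3 black
  10 black
  6 gray
    13 gray
    13 black
    14 gray
    14 black
    6→3: 3 black — skip
  6 black
  8 gray
    7 gray
      7→14: 14 black — skip
      11 gray
        11→6: 6 black — skip
        11→10: 10 black — skip
      11 black
      7→9: 9 is gray → back edge
First back edge: 7 → 9.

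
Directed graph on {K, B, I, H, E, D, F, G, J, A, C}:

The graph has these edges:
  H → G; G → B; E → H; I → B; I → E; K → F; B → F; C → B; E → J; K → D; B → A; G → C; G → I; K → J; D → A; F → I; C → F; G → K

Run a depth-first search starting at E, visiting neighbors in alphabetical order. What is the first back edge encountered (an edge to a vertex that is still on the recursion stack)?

I->B

DFS from E (visiting neighbors in alphabetical order); mark gray on enter, black on exit:
E gray
  H gray
    G gray
      B gray
        A gray
        A black
        F gray
          I gray
            I→B: B is gray → back edge
First back edge: I → B.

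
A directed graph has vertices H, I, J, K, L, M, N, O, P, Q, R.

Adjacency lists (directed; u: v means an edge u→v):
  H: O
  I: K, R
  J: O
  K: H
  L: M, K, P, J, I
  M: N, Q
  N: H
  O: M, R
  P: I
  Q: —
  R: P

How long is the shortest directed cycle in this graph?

For each vertex v, BFS finds the shortest path from v back to v.
The shortest such closed walk is I → R → P → I, length 3.

3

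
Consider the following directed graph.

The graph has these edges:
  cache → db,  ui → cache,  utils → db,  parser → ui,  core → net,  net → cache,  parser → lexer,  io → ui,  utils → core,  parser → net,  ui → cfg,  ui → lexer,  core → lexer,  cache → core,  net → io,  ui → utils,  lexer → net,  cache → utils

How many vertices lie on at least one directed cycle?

A vertex is on a directed cycle iff it belongs to a strongly connected component of size ≥ 2 (or has a self-loop).
The vertices on cycles are {io, ui, net, core, cache, lexer, utils} — 7 in total.

7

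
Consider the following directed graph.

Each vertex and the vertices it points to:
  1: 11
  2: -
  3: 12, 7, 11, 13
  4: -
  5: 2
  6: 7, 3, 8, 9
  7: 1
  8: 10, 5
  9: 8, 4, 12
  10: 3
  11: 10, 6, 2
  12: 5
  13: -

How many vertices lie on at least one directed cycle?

8

A vertex is on a directed cycle iff it belongs to a strongly connected component of size ≥ 2 (or has a self-loop).
The vertices on cycles are {1, 3, 6, 7, 8, 9, 10, 11} — 8 in total.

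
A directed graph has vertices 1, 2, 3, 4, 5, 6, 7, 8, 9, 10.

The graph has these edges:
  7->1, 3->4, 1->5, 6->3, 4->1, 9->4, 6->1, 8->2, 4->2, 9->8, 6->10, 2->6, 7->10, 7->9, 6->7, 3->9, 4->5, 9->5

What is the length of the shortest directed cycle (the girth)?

4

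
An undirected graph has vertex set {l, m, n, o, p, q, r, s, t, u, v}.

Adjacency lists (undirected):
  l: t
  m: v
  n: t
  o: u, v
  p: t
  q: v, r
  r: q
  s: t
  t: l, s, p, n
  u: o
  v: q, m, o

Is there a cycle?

DFS, tracking each vertex's parent; an edge to a visited non-parent vertex closes a cycle.
Start from s:
visit s (parent –)
  visit t (parent s)
    visit l (parent t)
      l–t: parent, skip
    t–s: parent, skip
    visit p (parent t)
      p–t: parent, skip
    visit n (parent t)
      n–t: parent, skip
visit m (parent –)
  visit v (parent m)
    visit q (parent v)
      q–v: parent, skip
      visit r (parent q)
        r–q: parent, skip
    v–m: parent, skip
    visit o (parent v)
      visit u (parent o)
        u–o: parent, skip
      o–v: parent, skip
No non-parent visited neighbor found — the graph is a forest.

No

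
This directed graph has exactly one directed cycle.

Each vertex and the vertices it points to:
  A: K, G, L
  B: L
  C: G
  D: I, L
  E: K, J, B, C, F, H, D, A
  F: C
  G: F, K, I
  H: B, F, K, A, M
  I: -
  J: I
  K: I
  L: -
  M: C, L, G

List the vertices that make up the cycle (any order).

DFS with gray/black marking from C:
C gray
  G gray
    F gray
      F→C: C is gray → back edge
Back edge closes the cycle C → G → F → C; its vertices are {C, F, G}.

C, F, G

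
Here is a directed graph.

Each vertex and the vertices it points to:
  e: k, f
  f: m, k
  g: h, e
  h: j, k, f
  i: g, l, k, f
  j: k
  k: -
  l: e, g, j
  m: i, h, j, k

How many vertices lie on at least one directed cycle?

A vertex is on a directed cycle iff it belongs to a strongly connected component of size ≥ 2 (or has a self-loop).
The vertices on cycles are {e, f, g, h, i, l, m} — 7 in total.

7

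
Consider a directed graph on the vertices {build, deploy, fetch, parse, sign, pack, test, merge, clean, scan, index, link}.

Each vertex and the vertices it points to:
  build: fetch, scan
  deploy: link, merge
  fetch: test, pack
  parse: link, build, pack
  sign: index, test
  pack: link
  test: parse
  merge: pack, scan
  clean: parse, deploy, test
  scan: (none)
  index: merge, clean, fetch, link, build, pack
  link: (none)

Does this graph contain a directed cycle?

DFS with white/gray/black marking, starting from clean:
clean gray
  parse gray
    link gray
    link black
    build gray
      fetch gray
        test gray
          test→parse: parse is gray → back edge
Back edge found, so a cycle exists: parse → build → fetch → test → parse.

Yes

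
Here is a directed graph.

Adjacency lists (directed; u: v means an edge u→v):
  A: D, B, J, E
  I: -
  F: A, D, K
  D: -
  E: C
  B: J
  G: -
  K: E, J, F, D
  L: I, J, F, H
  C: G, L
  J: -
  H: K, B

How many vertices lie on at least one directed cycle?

7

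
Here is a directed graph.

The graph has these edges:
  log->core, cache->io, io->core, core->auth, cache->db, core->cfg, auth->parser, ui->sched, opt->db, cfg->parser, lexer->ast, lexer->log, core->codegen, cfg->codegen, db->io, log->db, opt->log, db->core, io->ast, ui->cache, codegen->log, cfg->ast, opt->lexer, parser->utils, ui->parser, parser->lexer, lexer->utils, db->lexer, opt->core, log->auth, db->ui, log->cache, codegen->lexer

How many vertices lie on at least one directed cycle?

11

A vertex is on a directed cycle iff it belongs to a strongly connected component of size ≥ 2 (or has a self-loop).
The vertices on cycles are {db, io, ui, cfg, log, auth, core, cache, lexer, parser, codegen} — 11 in total.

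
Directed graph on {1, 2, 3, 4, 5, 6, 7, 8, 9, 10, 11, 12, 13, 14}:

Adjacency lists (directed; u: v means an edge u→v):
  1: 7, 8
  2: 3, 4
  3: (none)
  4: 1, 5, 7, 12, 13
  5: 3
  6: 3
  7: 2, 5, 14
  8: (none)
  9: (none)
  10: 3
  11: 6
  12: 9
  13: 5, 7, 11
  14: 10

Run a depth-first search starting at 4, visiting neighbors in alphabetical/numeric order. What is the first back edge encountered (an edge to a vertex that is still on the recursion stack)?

2->4

DFS from 4 (visiting neighbors in alphabetical/numeric order); mark gray on enter, black on exit:
4 gray
  1 gray
    7 gray
      2 gray
        3 gray
        3 black
        2→4: 4 is gray → back edge
First back edge: 2 → 4.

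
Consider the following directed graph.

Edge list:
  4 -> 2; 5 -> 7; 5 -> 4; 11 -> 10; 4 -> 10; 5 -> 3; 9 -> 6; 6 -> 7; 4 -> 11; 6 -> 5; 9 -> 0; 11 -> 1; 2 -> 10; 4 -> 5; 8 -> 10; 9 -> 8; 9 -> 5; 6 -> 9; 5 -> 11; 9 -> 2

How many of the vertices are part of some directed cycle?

4

A vertex is on a directed cycle iff it belongs to a strongly connected component of size ≥ 2 (or has a self-loop).
The vertices on cycles are {4, 5, 6, 9} — 4 in total.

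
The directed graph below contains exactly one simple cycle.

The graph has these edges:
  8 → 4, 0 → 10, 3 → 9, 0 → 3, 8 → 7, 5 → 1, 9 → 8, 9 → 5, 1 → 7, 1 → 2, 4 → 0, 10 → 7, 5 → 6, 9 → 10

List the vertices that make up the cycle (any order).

DFS with gray/black marking from 9:
9 gray
  8 gray
    4 gray
      0 gray
        10 gray
          7 gray
          7 black
        10 black
        3 gray
          3→9: 9 is gray → back edge
Back edge closes the cycle 9 → 8 → 4 → 0 → 3 → 9; its vertices are {0, 3, 4, 8, 9}.

0, 3, 4, 8, 9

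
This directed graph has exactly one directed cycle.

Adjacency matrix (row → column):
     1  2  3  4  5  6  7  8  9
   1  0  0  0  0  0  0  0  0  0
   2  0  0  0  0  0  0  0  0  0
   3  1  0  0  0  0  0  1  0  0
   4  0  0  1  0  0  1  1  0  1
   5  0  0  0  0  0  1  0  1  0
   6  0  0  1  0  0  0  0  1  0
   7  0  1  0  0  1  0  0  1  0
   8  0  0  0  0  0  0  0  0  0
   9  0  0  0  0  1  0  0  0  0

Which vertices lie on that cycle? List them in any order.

3, 5, 6, 7

DFS with gray/black marking from 3:
3 gray
  1 gray
  1 black
  7 gray
    5 gray
      6 gray
        6→3: 3 is gray → back edge
Back edge closes the cycle 3 → 7 → 5 → 6 → 3; its vertices are {3, 5, 6, 7}.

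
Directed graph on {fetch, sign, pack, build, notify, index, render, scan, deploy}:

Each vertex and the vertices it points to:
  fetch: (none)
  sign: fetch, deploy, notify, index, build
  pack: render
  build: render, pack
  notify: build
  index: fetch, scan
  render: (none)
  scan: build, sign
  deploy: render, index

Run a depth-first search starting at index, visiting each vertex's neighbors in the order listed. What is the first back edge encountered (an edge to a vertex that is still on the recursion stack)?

DFS from index (visiting each vertex's neighbors in the order listed); mark gray on enter, black on exit:
index gray
  fetch gray
  fetch black
  scan gray
    build gray
      render gray
      render black
      pack gray
        pack→render: render black — skip
      pack black
    build black
    sign gray
      sign→fetch: fetch black — skip
      deploy gray
        deploy→render: render black — skip
        deploy→index: index is gray → back edge
First back edge: deploy → index.

deploy→index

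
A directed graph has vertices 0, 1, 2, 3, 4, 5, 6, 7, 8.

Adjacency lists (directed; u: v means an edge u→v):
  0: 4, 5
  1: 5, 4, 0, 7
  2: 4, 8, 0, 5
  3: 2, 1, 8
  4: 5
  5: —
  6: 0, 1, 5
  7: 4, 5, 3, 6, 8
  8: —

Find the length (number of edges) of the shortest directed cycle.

3

For each vertex v, BFS finds the shortest path from v back to v.
The shortest such closed walk is 3 → 1 → 7 → 3, length 3.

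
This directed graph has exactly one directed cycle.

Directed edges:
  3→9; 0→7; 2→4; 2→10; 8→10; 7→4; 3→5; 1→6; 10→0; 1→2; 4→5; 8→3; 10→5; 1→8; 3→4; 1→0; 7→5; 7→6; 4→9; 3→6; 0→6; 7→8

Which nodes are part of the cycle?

0, 7, 8, 10

DFS with gray/black marking from 0:
0 gray
  7 gray
    5 gray
    5 black
    8 gray
      10 gray
        10→5: 5 black — skip
        10→0: 0 is gray → back edge
Back edge closes the cycle 0 → 7 → 8 → 10 → 0; its vertices are {0, 7, 8, 10}.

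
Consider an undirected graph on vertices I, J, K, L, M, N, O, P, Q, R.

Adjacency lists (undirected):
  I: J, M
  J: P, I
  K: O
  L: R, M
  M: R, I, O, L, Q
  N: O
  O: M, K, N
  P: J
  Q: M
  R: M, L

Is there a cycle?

DFS, tracking each vertex's parent; an edge to a visited non-parent vertex closes a cycle.
Start from L:
visit L (parent –)
  visit R (parent L)
    visit M (parent R)
      M–R: parent, skip
      visit I (parent M)
        visit J (parent I)
          visit P (parent J)
            P–J: parent, skip
          J–I: parent, skip
        I–M: parent, skip
      visit O (parent M)
        O–M: parent, skip
        visit K (parent O)
          K–O: parent, skip
        visit N (parent O)
          N–O: parent, skip
      M–L: L visited and ≠ parent → cycle
Cycle: L – R – M – L.

Yes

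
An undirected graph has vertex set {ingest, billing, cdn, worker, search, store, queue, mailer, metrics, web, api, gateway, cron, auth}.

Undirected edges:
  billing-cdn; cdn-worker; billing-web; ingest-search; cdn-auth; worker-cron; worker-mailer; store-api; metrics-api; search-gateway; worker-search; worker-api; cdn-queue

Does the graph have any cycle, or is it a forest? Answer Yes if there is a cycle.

No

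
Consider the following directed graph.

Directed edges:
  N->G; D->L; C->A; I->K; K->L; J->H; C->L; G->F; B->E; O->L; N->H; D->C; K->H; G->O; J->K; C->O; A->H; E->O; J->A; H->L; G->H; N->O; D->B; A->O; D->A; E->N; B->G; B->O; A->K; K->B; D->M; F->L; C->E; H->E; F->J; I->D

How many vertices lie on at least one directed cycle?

9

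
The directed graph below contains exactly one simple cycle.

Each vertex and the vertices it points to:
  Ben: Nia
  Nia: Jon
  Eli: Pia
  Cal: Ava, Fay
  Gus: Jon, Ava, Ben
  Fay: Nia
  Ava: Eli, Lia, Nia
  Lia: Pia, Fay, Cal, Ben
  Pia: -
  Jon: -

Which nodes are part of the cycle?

Ava, Cal, Lia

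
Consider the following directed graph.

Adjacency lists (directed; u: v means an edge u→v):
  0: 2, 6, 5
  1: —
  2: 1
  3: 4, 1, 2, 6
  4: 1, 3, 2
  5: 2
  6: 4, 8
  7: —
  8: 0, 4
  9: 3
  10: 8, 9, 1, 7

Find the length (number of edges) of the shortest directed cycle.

For each vertex v, BFS finds the shortest path from v back to v.
The shortest such closed walk is 3 → 4 → 3, length 2.

2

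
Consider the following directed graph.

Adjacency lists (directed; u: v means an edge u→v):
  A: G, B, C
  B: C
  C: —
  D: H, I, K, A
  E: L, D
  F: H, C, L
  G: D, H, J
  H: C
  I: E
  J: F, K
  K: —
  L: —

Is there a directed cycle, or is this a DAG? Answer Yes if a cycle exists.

Yes

DFS with white/gray/black marking, starting from K:
K gray
K black
A gray
  G gray
    D gray
      H gray
        C gray
        C black
      H black
      I gray
        E gray
          L gray
          L black
          E→D: D is gray → back edge
Back edge found, so a cycle exists: D → I → E → D.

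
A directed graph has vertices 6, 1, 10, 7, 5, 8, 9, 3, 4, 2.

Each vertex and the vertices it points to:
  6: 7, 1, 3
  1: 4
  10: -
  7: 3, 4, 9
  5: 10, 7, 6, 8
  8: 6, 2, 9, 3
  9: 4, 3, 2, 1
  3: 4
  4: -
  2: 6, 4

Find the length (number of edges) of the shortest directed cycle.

4

For each vertex v, BFS finds the shortest path from v back to v.
The shortest such closed walk is 6 → 7 → 9 → 2 → 6, length 4.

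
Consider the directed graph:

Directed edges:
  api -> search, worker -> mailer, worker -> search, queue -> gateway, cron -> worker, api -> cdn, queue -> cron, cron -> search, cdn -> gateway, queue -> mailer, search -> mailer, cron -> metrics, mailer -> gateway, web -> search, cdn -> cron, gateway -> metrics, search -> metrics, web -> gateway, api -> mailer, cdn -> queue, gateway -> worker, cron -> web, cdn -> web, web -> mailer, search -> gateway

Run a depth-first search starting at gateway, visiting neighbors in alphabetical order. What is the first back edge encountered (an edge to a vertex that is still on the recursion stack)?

DFS from gateway (visiting neighbors in alphabetical order); mark gray on enter, black on exit:
gateway gray
  metrics gray
  metrics black
  worker gray
    mailer gray
      mailer→gateway: gateway is gray → back edge
First back edge: mailer → gateway.

mailer->gateway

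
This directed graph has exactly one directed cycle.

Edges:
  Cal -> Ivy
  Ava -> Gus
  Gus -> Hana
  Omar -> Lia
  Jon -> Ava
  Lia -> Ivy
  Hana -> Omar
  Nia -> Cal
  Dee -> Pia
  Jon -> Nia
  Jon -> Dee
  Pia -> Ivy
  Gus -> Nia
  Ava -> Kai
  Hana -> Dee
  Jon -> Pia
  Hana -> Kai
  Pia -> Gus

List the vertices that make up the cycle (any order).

DFS with gray/black marking from Pia:
Pia gray
  Ivy gray
  Ivy black
  Gus gray
    Nia gray
      Cal gray
        Cal→Ivy: Ivy black — skip
      Cal black
    Nia black
    Hana gray
      Dee gray
        Dee→Pia: Pia is gray → back edge
Back edge closes the cycle Pia → Gus → Hana → Dee → Pia; its vertices are {Dee, Gus, Pia, Hana}.

Dee, Gus, Pia, Hana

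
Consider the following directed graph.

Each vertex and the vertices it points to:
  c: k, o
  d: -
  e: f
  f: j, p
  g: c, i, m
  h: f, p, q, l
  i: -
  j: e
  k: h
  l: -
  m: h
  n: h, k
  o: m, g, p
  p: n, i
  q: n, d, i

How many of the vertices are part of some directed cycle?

11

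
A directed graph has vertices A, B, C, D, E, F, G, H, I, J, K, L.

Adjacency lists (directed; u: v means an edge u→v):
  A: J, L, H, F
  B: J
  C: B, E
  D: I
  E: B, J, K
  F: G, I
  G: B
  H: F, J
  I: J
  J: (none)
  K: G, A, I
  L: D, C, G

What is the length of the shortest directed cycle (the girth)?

For each vertex v, BFS finds the shortest path from v back to v.
The shortest such closed walk is A → L → C → E → K → A, length 5.

5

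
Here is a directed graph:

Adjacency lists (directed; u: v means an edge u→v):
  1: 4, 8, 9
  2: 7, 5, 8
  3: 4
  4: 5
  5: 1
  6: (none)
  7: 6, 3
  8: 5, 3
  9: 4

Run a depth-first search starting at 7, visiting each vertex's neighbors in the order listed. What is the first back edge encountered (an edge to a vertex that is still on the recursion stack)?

1→4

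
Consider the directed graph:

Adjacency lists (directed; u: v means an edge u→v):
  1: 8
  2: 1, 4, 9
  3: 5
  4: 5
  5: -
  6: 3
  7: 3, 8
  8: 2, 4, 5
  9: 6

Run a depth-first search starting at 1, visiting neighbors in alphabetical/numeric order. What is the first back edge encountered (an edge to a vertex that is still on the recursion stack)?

DFS from 1 (visiting neighbors in alphabetical/numeric order); mark gray on enter, black on exit:
1 gray
  8 gray
    2 gray
      2→1: 1 is gray → back edge
First back edge: 2 → 1.

2→1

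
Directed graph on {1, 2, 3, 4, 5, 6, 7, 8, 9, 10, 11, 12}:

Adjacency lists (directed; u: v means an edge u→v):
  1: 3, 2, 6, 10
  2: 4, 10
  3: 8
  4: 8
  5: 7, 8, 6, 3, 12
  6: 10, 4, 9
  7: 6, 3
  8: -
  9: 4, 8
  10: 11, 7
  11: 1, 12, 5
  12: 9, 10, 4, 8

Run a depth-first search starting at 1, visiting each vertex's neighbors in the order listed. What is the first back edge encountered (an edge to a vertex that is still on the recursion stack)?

11->1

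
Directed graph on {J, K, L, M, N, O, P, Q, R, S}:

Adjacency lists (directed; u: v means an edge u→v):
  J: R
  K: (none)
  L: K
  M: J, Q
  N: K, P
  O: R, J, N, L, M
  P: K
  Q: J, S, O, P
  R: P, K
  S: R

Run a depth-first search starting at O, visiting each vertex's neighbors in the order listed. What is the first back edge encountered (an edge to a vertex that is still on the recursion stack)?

Q→O

DFS from O (visiting each vertex's neighbors in the order listed); mark gray on enter, black on exit:
O gray
  R gray
    P gray
      K gray
      K black
    P black
    R→K: K black — skip
  R black
  J gray
    J→R: R black — skip
  J black
  N gray
    N→K: K black — skip
    N→P: P black — skip
  N black
  L gray
    L→K: K black — skip
  L black
  M gray
    M→J: J black — skip
    Q gray
      Q→J: J black — skip
      S gray
        S→R: R black — skip
      S black
      Q→O: O is gray → back edge
First back edge: Q → O.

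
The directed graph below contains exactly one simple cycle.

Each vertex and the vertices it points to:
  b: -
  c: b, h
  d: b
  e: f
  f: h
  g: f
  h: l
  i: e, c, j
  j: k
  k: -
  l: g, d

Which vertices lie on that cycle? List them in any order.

f, g, h, l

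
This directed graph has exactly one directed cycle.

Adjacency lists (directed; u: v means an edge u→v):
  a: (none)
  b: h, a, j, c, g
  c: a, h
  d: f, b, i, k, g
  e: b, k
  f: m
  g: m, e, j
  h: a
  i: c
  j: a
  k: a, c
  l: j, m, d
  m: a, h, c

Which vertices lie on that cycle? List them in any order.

b, e, g

DFS with gray/black marking from g:
g gray
  m gray
    a gray
    a black
    h gray
      h→a: a black — skip
    h black
    c gray
      c→a: a black — skip
      c→h: h black — skip
    c black
  m black
  e gray
    b gray
      b→h: h black — skip
      b→a: a black — skip
      j gray
        j→a: a black — skip
      j black
      b→c: c black — skip
      b→g: g is gray → back edge
Back edge closes the cycle g → e → b → g; its vertices are {b, e, g}.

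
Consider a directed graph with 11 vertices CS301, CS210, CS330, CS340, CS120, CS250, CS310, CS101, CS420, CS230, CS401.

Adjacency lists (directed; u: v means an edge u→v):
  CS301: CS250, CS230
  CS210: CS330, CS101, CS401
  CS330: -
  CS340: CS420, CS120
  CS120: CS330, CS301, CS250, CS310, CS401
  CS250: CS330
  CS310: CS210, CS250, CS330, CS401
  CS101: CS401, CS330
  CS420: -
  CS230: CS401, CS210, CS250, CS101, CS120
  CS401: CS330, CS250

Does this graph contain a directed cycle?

Yes

DFS with white/gray/black marking, starting from CS401:
CS401 gray
  CS330 gray
  CS330 black
  CS250 gray
    CS250→CS330: CS330 black — skip
  CS250 black
CS401 black
CS301 gray
  CS301→CS250: CS250 black — skip
  CS230 gray
    CS230→CS401: CS401 black — skip
    CS210 gray
      CS210→CS330: CS330 black — skip
      CS101 gray
        CS101→CS401: CS401 black — skip
        CS101→CS330: CS330 black — skip
      CS101 black
      CS210→CS401: CS401 black — skip
    CS210 black
    CS230→CS250: CS250 black — skip
    CS230→CS101: CS101 black — skip
    CS120 gray
      CS120→CS330: CS330 black — skip
      CS120→CS301: CS301 is gray → back edge
Back edge found, so a cycle exists: CS301 → CS230 → CS120 → CS301.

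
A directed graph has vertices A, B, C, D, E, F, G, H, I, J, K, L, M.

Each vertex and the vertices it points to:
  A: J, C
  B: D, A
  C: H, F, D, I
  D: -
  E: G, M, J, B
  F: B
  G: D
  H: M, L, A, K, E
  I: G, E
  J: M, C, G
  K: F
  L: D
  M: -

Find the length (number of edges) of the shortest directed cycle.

3

For each vertex v, BFS finds the shortest path from v back to v.
The shortest such closed walk is H → A → C → H, length 3.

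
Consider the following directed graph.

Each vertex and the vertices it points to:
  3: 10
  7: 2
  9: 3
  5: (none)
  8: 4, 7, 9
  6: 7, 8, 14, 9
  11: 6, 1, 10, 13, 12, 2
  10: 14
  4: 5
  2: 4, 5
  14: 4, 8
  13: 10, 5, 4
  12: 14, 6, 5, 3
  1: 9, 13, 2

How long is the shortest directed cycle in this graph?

For each vertex v, BFS finds the shortest path from v back to v.
The shortest such closed walk is 14 → 8 → 9 → 3 → 10 → 14, length 5.

5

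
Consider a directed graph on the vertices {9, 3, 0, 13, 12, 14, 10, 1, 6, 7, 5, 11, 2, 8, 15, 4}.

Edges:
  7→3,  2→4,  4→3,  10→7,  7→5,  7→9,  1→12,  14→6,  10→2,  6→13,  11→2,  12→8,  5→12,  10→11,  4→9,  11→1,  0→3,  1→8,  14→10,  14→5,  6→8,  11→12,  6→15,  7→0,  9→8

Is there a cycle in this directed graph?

No

DFS with white/gray/black marking, starting from 12:
12 gray
  8 gray
  8 black
12 black
9 gray
  9→8: 8 black — skip
9 black
3 gray
3 black
0 gray
  0→3: 3 black — skip
0 black
13 gray
13 black
14 gray
  5 gray
    5→12: 12 black — skip
  5 black
  6 gray
    15 gray
    15 black
    6→8: 8 black — skip
    6→13: 13 black — skip
  6 black
  10 gray
    2 gray
      4 gray
        4→9: 9 black — skip
        4→3: 3 black — skip
      4 black
    2 black
    7 gray
      7→3: 3 black — skip
      7→0: 0 black — skip
      7→5: 5 black — skip
      7→9: 9 black — skip
    7 black
    11 gray
      11→12: 12 black — skip
      11→2: 2 black — skip
      1 gray
        1→8: 8 black — skip
        1→12: 12 black — skip
      1 black
    11 black
  10 black
14 black
Every edge goes to a white or black vertex — no back edge, so the graph is acyclic.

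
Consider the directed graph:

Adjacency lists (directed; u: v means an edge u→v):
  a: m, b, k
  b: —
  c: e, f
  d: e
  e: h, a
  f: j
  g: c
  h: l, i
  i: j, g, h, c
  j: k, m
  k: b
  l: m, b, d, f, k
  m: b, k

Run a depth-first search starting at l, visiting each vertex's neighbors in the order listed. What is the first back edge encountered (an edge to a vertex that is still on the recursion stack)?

h→l

DFS from l (visiting each vertex's neighbors in the order listed); mark gray on enter, black on exit:
l gray
  m gray
    b gray
    b black
    k gray
      k→b: b black — skip
    k black
  m black
  l→b: b black — skip
  d gray
    e gray
      h gray
        h→l: l is gray → back edge
First back edge: h → l.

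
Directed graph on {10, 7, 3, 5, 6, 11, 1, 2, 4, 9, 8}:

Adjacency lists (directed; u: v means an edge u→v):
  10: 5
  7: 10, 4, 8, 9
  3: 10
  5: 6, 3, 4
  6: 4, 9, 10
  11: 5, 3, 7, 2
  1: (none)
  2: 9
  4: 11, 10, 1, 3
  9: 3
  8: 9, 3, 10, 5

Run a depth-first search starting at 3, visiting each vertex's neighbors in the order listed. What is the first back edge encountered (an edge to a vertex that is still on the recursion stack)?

11->5

DFS from 3 (visiting each vertex's neighbors in the order listed); mark gray on enter, black on exit:
3 gray
  10 gray
    5 gray
      6 gray
        4 gray
          11 gray
            11→5: 5 is gray → back edge
First back edge: 11 → 5.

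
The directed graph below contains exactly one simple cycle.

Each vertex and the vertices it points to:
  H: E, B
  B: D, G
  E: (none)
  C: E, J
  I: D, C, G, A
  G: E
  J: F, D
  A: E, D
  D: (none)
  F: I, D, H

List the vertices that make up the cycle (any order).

C, F, I, J

DFS with gray/black marking from F:
F gray
  I gray
    D gray
    D black
    C gray
      E gray
      E black
      J gray
        J→F: F is gray → back edge
Back edge closes the cycle F → I → C → J → F; its vertices are {C, F, I, J}.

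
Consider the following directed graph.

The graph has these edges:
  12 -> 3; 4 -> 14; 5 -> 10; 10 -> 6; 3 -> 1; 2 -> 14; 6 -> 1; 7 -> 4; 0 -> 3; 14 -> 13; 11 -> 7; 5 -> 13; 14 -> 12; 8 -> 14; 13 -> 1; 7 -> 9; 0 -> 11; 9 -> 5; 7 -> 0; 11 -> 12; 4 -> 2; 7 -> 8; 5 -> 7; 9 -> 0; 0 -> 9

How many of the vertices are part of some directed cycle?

5

A vertex is on a directed cycle iff it belongs to a strongly connected component of size ≥ 2 (or has a self-loop).
The vertices on cycles are {0, 5, 7, 9, 11} — 5 in total.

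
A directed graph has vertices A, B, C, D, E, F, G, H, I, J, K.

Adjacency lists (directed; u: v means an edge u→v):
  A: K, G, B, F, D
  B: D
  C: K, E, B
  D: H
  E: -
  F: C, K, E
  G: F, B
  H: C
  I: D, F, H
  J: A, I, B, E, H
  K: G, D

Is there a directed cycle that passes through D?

D is on a cycle iff D can reach itself via ≥1 edge.
D → H → C → K → D — yes.

Yes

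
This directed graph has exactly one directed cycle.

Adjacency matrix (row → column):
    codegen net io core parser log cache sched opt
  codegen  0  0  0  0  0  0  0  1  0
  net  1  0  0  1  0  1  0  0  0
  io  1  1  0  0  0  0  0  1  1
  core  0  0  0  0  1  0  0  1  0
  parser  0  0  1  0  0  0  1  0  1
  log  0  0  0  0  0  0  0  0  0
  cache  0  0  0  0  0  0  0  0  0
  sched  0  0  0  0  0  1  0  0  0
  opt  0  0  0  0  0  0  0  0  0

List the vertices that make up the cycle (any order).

io, net, core, parser

DFS with gray/black marking from parser:
parser gray
  cache gray
  cache black
  io gray
    codegen gray
      sched gray
        log gray
        log black
      sched black
    codegen black
    net gray
      core gray
        core→parser: parser is gray → back edge
Back edge closes the cycle parser → io → net → core → parser; its vertices are {io, net, core, parser}.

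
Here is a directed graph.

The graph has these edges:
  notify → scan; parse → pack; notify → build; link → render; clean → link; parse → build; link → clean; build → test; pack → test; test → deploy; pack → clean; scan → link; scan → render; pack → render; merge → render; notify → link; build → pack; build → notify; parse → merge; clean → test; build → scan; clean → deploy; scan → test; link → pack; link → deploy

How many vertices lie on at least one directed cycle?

A vertex is on a directed cycle iff it belongs to a strongly connected component of size ≥ 2 (or has a self-loop).
The vertices on cycles are {link, pack, build, clean, notify} — 5 in total.

5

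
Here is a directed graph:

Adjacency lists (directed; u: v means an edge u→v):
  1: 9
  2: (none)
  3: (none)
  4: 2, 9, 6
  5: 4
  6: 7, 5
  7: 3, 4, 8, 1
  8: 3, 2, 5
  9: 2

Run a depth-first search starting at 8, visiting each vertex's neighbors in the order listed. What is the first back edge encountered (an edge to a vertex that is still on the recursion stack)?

7->4

DFS from 8 (visiting each vertex's neighbors in the order listed); mark gray on enter, black on exit:
8 gray
  3 gray
  3 black
  2 gray
  2 black
  5 gray
    4 gray
      4→2: 2 black — skip
      9 gray
        9→2: 2 black — skip
      9 black
      6 gray
        7 gray
          7→3: 3 black — skip
          7→4: 4 is gray → back edge
First back edge: 7 → 4.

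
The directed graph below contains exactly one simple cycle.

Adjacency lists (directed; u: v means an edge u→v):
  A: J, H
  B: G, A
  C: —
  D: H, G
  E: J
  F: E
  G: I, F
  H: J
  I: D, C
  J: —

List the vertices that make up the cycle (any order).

DFS with gray/black marking from G:
G gray
  I gray
    D gray
      H gray
        J gray
        J black
      H black
      D→G: G is gray → back edge
Back edge closes the cycle G → I → D → G; its vertices are {D, G, I}.

D, G, I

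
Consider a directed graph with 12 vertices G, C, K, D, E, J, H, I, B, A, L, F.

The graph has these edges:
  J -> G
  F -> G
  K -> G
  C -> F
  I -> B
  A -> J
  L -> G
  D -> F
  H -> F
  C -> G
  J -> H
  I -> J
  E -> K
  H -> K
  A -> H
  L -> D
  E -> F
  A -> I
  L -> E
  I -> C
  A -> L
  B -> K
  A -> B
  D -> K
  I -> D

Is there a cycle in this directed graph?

No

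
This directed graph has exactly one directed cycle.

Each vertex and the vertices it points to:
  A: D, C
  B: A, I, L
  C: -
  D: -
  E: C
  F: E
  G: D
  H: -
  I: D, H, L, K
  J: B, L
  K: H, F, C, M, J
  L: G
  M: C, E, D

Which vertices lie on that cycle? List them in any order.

B, I, J, K

DFS with gray/black marking from B:
B gray
  A gray
    D gray
    D black
    C gray
    C black
  A black
  I gray
    I→D: D black — skip
    H gray
    H black
    L gray
      G gray
        G→D: D black — skip
      G black
    L black
    K gray
      K→H: H black — skip
      F gray
        E gray
          E→C: C black — skip
        E black
      F black
      K→C: C black — skip
      M gray
        M→C: C black — skip
        M→E: E black — skip
        M→D: D black — skip
      M black
      J gray
        J→B: B is gray → back edge
Back edge closes the cycle B → I → K → J → B; its vertices are {B, I, J, K}.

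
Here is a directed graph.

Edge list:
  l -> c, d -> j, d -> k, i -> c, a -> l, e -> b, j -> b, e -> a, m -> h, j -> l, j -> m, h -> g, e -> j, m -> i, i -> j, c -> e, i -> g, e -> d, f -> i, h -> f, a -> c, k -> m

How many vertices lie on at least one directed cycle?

11

A vertex is on a directed cycle iff it belongs to a strongly connected component of size ≥ 2 (or has a self-loop).
The vertices on cycles are {a, c, d, e, f, h, i, j, k, l, m} — 11 in total.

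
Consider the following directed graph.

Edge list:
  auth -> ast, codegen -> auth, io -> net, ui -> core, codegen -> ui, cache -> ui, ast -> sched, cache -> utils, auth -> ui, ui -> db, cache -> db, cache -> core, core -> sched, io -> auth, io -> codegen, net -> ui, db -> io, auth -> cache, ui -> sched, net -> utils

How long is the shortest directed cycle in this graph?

4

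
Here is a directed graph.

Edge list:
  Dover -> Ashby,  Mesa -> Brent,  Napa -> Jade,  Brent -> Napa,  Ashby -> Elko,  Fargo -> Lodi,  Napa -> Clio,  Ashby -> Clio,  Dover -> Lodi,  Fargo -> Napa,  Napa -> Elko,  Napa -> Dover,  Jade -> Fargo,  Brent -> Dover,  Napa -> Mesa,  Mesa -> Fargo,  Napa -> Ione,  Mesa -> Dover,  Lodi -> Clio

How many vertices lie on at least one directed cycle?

5

A vertex is on a directed cycle iff it belongs to a strongly connected component of size ≥ 2 (or has a self-loop).
The vertices on cycles are {Jade, Mesa, Napa, Brent, Fargo} — 5 in total.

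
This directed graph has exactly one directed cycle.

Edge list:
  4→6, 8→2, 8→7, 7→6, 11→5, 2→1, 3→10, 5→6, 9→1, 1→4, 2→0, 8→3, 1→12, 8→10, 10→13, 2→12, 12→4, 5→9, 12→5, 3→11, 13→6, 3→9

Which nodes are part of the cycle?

1, 5, 9, 12

DFS with gray/black marking from 9:
9 gray
  1 gray
    12 gray
      5 gray
        6 gray
        6 black
        5→9: 9 is gray → back edge
Back edge closes the cycle 9 → 1 → 12 → 5 → 9; its vertices are {1, 5, 9, 12}.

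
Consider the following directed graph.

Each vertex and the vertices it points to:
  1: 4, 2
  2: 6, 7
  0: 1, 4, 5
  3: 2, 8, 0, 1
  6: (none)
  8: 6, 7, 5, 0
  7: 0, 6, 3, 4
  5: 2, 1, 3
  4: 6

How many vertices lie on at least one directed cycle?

A vertex is on a directed cycle iff it belongs to a strongly connected component of size ≥ 2 (or has a self-loop).
The vertices on cycles are {0, 1, 2, 3, 5, 7, 8} — 7 in total.

7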